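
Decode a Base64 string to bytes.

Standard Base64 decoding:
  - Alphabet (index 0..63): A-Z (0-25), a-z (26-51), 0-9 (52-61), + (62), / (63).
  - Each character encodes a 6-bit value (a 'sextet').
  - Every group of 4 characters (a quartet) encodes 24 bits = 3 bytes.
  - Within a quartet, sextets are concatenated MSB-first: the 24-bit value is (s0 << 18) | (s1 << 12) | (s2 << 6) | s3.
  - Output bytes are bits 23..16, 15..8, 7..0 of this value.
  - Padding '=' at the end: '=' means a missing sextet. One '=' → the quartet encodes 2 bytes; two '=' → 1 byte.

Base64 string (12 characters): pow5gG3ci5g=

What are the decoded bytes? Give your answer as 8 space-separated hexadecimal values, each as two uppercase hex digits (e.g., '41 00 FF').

Answer: A6 8C 39 80 6D DC 8B 98

Derivation:
After char 0 ('p'=41): chars_in_quartet=1 acc=0x29 bytes_emitted=0
After char 1 ('o'=40): chars_in_quartet=2 acc=0xA68 bytes_emitted=0
After char 2 ('w'=48): chars_in_quartet=3 acc=0x29A30 bytes_emitted=0
After char 3 ('5'=57): chars_in_quartet=4 acc=0xA68C39 -> emit A6 8C 39, reset; bytes_emitted=3
After char 4 ('g'=32): chars_in_quartet=1 acc=0x20 bytes_emitted=3
After char 5 ('G'=6): chars_in_quartet=2 acc=0x806 bytes_emitted=3
After char 6 ('3'=55): chars_in_quartet=3 acc=0x201B7 bytes_emitted=3
After char 7 ('c'=28): chars_in_quartet=4 acc=0x806DDC -> emit 80 6D DC, reset; bytes_emitted=6
After char 8 ('i'=34): chars_in_quartet=1 acc=0x22 bytes_emitted=6
After char 9 ('5'=57): chars_in_quartet=2 acc=0x8B9 bytes_emitted=6
After char 10 ('g'=32): chars_in_quartet=3 acc=0x22E60 bytes_emitted=6
Padding '=': partial quartet acc=0x22E60 -> emit 8B 98; bytes_emitted=8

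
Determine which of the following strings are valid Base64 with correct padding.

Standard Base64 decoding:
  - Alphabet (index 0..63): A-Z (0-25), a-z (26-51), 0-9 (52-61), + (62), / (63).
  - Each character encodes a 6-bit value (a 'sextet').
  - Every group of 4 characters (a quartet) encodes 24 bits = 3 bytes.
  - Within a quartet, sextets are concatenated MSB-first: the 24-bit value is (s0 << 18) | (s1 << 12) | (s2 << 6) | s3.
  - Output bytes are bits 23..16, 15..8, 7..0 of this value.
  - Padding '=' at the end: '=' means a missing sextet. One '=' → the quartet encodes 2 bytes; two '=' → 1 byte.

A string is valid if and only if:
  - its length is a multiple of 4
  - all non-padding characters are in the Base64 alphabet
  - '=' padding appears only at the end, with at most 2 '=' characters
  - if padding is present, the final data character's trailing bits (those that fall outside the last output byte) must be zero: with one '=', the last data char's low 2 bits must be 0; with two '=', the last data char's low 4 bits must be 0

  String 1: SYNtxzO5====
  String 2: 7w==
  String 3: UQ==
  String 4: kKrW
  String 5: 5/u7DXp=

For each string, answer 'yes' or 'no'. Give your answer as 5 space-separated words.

String 1: 'SYNtxzO5====' → invalid (4 pad chars (max 2))
String 2: '7w==' → valid
String 3: 'UQ==' → valid
String 4: 'kKrW' → valid
String 5: '5/u7DXp=' → invalid (bad trailing bits)

Answer: no yes yes yes no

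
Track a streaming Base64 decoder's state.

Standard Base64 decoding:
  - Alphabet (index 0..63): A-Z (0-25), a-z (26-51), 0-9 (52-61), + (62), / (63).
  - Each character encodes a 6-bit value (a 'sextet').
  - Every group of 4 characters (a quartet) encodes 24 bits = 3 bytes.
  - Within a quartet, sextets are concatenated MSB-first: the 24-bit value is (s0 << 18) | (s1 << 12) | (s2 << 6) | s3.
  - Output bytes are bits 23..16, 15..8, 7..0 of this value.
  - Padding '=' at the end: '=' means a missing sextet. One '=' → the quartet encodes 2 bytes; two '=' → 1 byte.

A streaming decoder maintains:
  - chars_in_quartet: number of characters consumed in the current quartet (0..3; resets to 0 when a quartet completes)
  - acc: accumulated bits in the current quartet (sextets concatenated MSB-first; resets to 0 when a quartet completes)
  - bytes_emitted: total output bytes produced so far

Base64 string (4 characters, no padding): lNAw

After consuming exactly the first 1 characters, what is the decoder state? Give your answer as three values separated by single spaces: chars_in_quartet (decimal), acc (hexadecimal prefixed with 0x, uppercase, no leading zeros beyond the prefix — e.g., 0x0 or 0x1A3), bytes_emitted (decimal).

Answer: 1 0x25 0

Derivation:
After char 0 ('l'=37): chars_in_quartet=1 acc=0x25 bytes_emitted=0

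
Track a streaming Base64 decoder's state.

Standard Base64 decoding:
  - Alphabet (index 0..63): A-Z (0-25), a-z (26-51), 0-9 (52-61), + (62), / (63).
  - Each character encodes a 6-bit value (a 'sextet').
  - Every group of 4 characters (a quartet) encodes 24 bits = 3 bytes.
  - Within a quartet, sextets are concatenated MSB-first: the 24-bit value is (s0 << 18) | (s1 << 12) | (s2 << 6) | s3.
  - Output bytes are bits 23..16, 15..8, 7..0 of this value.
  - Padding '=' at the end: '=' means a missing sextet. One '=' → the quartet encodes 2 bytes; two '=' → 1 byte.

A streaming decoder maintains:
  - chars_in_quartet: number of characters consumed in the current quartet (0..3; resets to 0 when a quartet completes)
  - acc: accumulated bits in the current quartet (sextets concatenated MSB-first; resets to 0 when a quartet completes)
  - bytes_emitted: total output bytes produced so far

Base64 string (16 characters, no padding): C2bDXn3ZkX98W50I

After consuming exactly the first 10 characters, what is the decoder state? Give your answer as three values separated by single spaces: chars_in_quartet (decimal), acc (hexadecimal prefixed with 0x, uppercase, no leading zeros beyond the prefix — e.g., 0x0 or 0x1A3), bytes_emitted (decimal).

After char 0 ('C'=2): chars_in_quartet=1 acc=0x2 bytes_emitted=0
After char 1 ('2'=54): chars_in_quartet=2 acc=0xB6 bytes_emitted=0
After char 2 ('b'=27): chars_in_quartet=3 acc=0x2D9B bytes_emitted=0
After char 3 ('D'=3): chars_in_quartet=4 acc=0xB66C3 -> emit 0B 66 C3, reset; bytes_emitted=3
After char 4 ('X'=23): chars_in_quartet=1 acc=0x17 bytes_emitted=3
After char 5 ('n'=39): chars_in_quartet=2 acc=0x5E7 bytes_emitted=3
After char 6 ('3'=55): chars_in_quartet=3 acc=0x179F7 bytes_emitted=3
After char 7 ('Z'=25): chars_in_quartet=4 acc=0x5E7DD9 -> emit 5E 7D D9, reset; bytes_emitted=6
After char 8 ('k'=36): chars_in_quartet=1 acc=0x24 bytes_emitted=6
After char 9 ('X'=23): chars_in_quartet=2 acc=0x917 bytes_emitted=6

Answer: 2 0x917 6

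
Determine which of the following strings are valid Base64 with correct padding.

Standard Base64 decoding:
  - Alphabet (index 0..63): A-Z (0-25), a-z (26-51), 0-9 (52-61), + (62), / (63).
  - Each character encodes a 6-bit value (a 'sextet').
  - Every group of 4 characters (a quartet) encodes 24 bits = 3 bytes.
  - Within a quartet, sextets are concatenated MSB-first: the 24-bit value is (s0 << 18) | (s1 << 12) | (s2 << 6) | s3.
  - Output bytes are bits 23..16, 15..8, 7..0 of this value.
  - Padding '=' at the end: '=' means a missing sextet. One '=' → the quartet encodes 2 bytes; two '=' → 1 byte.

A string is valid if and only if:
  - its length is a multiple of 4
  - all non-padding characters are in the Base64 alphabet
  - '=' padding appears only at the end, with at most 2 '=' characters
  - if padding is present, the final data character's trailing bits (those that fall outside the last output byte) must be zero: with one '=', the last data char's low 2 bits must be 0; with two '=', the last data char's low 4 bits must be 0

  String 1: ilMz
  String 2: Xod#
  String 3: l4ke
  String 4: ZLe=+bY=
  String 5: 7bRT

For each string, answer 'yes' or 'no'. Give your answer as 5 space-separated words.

String 1: 'ilMz' → valid
String 2: 'Xod#' → invalid (bad char(s): ['#'])
String 3: 'l4ke' → valid
String 4: 'ZLe=+bY=' → invalid (bad char(s): ['=']; '=' in middle)
String 5: '7bRT' → valid

Answer: yes no yes no yes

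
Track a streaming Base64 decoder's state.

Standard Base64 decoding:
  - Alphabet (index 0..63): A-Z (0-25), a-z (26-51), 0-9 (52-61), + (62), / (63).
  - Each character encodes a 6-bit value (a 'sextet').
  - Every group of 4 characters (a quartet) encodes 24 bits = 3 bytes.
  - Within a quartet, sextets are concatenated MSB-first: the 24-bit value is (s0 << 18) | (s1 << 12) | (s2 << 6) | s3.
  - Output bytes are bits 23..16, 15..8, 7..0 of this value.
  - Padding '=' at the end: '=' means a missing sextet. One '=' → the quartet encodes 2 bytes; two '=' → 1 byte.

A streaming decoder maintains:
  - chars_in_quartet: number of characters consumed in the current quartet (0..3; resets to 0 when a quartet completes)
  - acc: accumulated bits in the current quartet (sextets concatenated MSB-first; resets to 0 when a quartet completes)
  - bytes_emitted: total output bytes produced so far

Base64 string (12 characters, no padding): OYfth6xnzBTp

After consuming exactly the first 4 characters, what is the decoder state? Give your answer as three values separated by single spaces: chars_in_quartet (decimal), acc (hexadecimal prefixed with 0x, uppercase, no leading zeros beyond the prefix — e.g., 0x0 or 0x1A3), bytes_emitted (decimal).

Answer: 0 0x0 3

Derivation:
After char 0 ('O'=14): chars_in_quartet=1 acc=0xE bytes_emitted=0
After char 1 ('Y'=24): chars_in_quartet=2 acc=0x398 bytes_emitted=0
After char 2 ('f'=31): chars_in_quartet=3 acc=0xE61F bytes_emitted=0
After char 3 ('t'=45): chars_in_quartet=4 acc=0x3987ED -> emit 39 87 ED, reset; bytes_emitted=3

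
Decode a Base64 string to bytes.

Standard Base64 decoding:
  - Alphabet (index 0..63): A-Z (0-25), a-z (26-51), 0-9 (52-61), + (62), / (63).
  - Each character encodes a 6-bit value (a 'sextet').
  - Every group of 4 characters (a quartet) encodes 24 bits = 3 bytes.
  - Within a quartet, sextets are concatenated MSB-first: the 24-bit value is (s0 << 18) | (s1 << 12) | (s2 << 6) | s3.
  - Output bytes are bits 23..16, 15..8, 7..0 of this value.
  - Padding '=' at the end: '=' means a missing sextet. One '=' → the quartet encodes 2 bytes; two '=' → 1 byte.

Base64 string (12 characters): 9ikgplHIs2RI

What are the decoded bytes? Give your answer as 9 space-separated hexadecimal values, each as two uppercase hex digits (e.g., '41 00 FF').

Answer: F6 29 20 A6 51 C8 B3 64 48

Derivation:
After char 0 ('9'=61): chars_in_quartet=1 acc=0x3D bytes_emitted=0
After char 1 ('i'=34): chars_in_quartet=2 acc=0xF62 bytes_emitted=0
After char 2 ('k'=36): chars_in_quartet=3 acc=0x3D8A4 bytes_emitted=0
After char 3 ('g'=32): chars_in_quartet=4 acc=0xF62920 -> emit F6 29 20, reset; bytes_emitted=3
After char 4 ('p'=41): chars_in_quartet=1 acc=0x29 bytes_emitted=3
After char 5 ('l'=37): chars_in_quartet=2 acc=0xA65 bytes_emitted=3
After char 6 ('H'=7): chars_in_quartet=3 acc=0x29947 bytes_emitted=3
After char 7 ('I'=8): chars_in_quartet=4 acc=0xA651C8 -> emit A6 51 C8, reset; bytes_emitted=6
After char 8 ('s'=44): chars_in_quartet=1 acc=0x2C bytes_emitted=6
After char 9 ('2'=54): chars_in_quartet=2 acc=0xB36 bytes_emitted=6
After char 10 ('R'=17): chars_in_quartet=3 acc=0x2CD91 bytes_emitted=6
After char 11 ('I'=8): chars_in_quartet=4 acc=0xB36448 -> emit B3 64 48, reset; bytes_emitted=9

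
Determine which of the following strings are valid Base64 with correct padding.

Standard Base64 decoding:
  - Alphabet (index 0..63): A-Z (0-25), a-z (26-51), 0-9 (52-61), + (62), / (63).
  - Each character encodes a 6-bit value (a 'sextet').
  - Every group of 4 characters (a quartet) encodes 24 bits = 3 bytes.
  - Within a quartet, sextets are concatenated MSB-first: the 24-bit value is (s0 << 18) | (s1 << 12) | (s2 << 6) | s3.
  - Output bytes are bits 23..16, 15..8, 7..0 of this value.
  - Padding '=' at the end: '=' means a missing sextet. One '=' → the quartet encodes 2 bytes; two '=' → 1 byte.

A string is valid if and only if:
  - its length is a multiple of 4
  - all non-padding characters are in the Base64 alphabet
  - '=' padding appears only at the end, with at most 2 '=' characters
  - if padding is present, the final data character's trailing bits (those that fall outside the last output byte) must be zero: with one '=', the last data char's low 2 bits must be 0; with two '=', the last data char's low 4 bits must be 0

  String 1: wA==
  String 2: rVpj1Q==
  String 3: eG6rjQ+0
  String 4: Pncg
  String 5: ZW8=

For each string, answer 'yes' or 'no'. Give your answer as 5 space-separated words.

String 1: 'wA==' → valid
String 2: 'rVpj1Q==' → valid
String 3: 'eG6rjQ+0' → valid
String 4: 'Pncg' → valid
String 5: 'ZW8=' → valid

Answer: yes yes yes yes yes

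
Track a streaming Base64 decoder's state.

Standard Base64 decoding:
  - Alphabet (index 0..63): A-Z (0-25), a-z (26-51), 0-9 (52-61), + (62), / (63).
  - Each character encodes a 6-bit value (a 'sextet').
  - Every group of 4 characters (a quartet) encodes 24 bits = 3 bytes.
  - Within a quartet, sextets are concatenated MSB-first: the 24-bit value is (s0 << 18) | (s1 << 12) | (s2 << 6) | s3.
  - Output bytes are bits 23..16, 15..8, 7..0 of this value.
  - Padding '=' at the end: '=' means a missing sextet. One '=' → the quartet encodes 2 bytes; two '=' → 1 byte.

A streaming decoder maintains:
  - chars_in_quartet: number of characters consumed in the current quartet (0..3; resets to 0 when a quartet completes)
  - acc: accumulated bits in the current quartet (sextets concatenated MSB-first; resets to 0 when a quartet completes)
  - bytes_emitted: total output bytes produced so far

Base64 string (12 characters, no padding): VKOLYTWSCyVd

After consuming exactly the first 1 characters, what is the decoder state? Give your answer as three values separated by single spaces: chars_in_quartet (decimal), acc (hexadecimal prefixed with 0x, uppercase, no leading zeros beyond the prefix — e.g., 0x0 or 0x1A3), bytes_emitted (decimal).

Answer: 1 0x15 0

Derivation:
After char 0 ('V'=21): chars_in_quartet=1 acc=0x15 bytes_emitted=0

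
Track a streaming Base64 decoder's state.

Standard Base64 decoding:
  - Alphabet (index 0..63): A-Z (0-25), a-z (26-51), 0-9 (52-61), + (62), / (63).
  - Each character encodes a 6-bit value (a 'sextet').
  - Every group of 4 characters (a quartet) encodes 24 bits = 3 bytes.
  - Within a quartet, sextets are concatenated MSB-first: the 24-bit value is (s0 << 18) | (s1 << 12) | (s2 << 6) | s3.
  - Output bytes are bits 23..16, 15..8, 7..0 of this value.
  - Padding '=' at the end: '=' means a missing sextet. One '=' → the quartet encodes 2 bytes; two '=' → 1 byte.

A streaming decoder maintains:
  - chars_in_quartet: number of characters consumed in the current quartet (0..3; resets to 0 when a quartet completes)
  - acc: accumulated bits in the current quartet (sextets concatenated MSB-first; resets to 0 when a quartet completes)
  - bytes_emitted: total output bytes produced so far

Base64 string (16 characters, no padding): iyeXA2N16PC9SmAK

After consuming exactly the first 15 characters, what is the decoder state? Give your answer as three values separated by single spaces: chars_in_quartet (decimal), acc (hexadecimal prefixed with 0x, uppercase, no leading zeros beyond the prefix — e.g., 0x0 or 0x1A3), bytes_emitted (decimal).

After char 0 ('i'=34): chars_in_quartet=1 acc=0x22 bytes_emitted=0
After char 1 ('y'=50): chars_in_quartet=2 acc=0x8B2 bytes_emitted=0
After char 2 ('e'=30): chars_in_quartet=3 acc=0x22C9E bytes_emitted=0
After char 3 ('X'=23): chars_in_quartet=4 acc=0x8B2797 -> emit 8B 27 97, reset; bytes_emitted=3
After char 4 ('A'=0): chars_in_quartet=1 acc=0x0 bytes_emitted=3
After char 5 ('2'=54): chars_in_quartet=2 acc=0x36 bytes_emitted=3
After char 6 ('N'=13): chars_in_quartet=3 acc=0xD8D bytes_emitted=3
After char 7 ('1'=53): chars_in_quartet=4 acc=0x36375 -> emit 03 63 75, reset; bytes_emitted=6
After char 8 ('6'=58): chars_in_quartet=1 acc=0x3A bytes_emitted=6
After char 9 ('P'=15): chars_in_quartet=2 acc=0xE8F bytes_emitted=6
After char 10 ('C'=2): chars_in_quartet=3 acc=0x3A3C2 bytes_emitted=6
After char 11 ('9'=61): chars_in_quartet=4 acc=0xE8F0BD -> emit E8 F0 BD, reset; bytes_emitted=9
After char 12 ('S'=18): chars_in_quartet=1 acc=0x12 bytes_emitted=9
After char 13 ('m'=38): chars_in_quartet=2 acc=0x4A6 bytes_emitted=9
After char 14 ('A'=0): chars_in_quartet=3 acc=0x12980 bytes_emitted=9

Answer: 3 0x12980 9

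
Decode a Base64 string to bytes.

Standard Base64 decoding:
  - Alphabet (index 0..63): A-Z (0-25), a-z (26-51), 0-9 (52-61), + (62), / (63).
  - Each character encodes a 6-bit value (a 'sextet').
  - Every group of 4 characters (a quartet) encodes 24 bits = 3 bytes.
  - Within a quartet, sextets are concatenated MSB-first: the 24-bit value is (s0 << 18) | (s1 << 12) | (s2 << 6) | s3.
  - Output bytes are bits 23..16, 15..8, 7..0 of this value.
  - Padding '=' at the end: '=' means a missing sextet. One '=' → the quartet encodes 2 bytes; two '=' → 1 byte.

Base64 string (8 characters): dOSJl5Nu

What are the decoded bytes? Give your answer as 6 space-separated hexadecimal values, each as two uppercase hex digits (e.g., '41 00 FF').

After char 0 ('d'=29): chars_in_quartet=1 acc=0x1D bytes_emitted=0
After char 1 ('O'=14): chars_in_quartet=2 acc=0x74E bytes_emitted=0
After char 2 ('S'=18): chars_in_quartet=3 acc=0x1D392 bytes_emitted=0
After char 3 ('J'=9): chars_in_quartet=4 acc=0x74E489 -> emit 74 E4 89, reset; bytes_emitted=3
After char 4 ('l'=37): chars_in_quartet=1 acc=0x25 bytes_emitted=3
After char 5 ('5'=57): chars_in_quartet=2 acc=0x979 bytes_emitted=3
After char 6 ('N'=13): chars_in_quartet=3 acc=0x25E4D bytes_emitted=3
After char 7 ('u'=46): chars_in_quartet=4 acc=0x97936E -> emit 97 93 6E, reset; bytes_emitted=6

Answer: 74 E4 89 97 93 6E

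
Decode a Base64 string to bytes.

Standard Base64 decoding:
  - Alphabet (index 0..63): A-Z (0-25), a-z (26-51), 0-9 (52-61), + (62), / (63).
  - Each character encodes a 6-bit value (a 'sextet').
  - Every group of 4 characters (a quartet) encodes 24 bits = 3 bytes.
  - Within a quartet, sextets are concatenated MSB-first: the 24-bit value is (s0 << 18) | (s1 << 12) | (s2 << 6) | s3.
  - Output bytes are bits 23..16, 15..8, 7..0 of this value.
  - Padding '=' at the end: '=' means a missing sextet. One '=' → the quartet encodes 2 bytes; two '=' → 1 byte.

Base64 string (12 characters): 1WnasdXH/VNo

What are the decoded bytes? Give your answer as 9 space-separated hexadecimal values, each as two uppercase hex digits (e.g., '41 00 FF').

After char 0 ('1'=53): chars_in_quartet=1 acc=0x35 bytes_emitted=0
After char 1 ('W'=22): chars_in_quartet=2 acc=0xD56 bytes_emitted=0
After char 2 ('n'=39): chars_in_quartet=3 acc=0x355A7 bytes_emitted=0
After char 3 ('a'=26): chars_in_quartet=4 acc=0xD569DA -> emit D5 69 DA, reset; bytes_emitted=3
After char 4 ('s'=44): chars_in_quartet=1 acc=0x2C bytes_emitted=3
After char 5 ('d'=29): chars_in_quartet=2 acc=0xB1D bytes_emitted=3
After char 6 ('X'=23): chars_in_quartet=3 acc=0x2C757 bytes_emitted=3
After char 7 ('H'=7): chars_in_quartet=4 acc=0xB1D5C7 -> emit B1 D5 C7, reset; bytes_emitted=6
After char 8 ('/'=63): chars_in_quartet=1 acc=0x3F bytes_emitted=6
After char 9 ('V'=21): chars_in_quartet=2 acc=0xFD5 bytes_emitted=6
After char 10 ('N'=13): chars_in_quartet=3 acc=0x3F54D bytes_emitted=6
After char 11 ('o'=40): chars_in_quartet=4 acc=0xFD5368 -> emit FD 53 68, reset; bytes_emitted=9

Answer: D5 69 DA B1 D5 C7 FD 53 68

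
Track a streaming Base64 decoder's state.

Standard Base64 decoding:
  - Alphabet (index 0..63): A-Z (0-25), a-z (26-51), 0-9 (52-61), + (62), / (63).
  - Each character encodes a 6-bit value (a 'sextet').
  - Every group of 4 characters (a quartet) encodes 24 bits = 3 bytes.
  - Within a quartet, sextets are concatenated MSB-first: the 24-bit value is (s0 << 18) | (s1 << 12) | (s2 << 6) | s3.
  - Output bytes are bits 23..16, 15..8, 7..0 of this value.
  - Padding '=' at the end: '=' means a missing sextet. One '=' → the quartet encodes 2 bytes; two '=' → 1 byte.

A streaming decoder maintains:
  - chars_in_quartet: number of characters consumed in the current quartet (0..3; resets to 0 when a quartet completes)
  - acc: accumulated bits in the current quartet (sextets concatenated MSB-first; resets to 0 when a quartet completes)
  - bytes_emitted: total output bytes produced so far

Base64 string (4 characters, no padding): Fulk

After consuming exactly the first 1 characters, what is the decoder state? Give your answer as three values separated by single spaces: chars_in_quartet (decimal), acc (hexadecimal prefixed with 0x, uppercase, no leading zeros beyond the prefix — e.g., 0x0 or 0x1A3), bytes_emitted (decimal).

Answer: 1 0x5 0

Derivation:
After char 0 ('F'=5): chars_in_quartet=1 acc=0x5 bytes_emitted=0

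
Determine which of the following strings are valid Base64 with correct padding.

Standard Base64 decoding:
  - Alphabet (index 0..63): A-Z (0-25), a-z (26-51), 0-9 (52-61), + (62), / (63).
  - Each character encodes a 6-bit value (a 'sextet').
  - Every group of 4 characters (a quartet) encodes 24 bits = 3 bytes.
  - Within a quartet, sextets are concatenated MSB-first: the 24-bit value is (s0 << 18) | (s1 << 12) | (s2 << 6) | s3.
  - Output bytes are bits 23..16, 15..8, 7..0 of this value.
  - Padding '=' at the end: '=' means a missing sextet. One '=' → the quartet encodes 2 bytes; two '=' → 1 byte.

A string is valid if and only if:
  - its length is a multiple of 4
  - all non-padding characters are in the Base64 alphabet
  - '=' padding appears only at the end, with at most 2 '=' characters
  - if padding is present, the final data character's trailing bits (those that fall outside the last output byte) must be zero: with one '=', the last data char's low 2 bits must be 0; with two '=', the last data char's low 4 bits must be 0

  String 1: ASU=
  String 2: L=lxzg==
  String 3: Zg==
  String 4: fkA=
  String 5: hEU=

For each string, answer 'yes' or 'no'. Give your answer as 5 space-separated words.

String 1: 'ASU=' → valid
String 2: 'L=lxzg==' → invalid (bad char(s): ['=']; '=' in middle)
String 3: 'Zg==' → valid
String 4: 'fkA=' → valid
String 5: 'hEU=' → valid

Answer: yes no yes yes yes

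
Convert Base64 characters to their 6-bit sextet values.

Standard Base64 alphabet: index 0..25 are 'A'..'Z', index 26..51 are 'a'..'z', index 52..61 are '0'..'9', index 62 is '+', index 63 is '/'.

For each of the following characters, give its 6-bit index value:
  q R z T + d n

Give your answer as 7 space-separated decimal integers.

Answer: 42 17 51 19 62 29 39

Derivation:
'q': a..z range, 26 + ord('q') − ord('a') = 42
'R': A..Z range, ord('R') − ord('A') = 17
'z': a..z range, 26 + ord('z') − ord('a') = 51
'T': A..Z range, ord('T') − ord('A') = 19
'+': index 62
'd': a..z range, 26 + ord('d') − ord('a') = 29
'n': a..z range, 26 + ord('n') − ord('a') = 39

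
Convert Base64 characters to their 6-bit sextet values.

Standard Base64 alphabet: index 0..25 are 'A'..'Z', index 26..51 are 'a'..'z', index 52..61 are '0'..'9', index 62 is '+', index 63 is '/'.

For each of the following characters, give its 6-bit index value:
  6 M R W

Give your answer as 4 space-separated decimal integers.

Answer: 58 12 17 22

Derivation:
'6': 0..9 range, 52 + ord('6') − ord('0') = 58
'M': A..Z range, ord('M') − ord('A') = 12
'R': A..Z range, ord('R') − ord('A') = 17
'W': A..Z range, ord('W') − ord('A') = 22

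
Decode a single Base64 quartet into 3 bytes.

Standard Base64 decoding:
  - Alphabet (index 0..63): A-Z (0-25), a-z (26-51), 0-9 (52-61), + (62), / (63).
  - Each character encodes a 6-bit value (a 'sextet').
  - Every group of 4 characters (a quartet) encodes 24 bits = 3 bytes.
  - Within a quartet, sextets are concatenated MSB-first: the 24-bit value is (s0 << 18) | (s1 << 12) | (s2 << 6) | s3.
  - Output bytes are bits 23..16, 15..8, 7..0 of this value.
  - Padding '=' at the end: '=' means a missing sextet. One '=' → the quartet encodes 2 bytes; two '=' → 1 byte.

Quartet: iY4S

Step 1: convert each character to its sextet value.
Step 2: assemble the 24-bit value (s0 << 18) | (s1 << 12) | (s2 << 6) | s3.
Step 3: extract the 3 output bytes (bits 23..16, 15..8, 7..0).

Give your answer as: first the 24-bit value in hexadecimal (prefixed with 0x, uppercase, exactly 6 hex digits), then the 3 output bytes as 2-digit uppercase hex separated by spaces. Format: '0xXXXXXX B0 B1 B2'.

Answer: 0x898E12 89 8E 12

Derivation:
Sextets: i=34, Y=24, 4=56, S=18
24-bit: (34<<18) | (24<<12) | (56<<6) | 18
      = 0x880000 | 0x018000 | 0x000E00 | 0x000012
      = 0x898E12
Bytes: (v>>16)&0xFF=89, (v>>8)&0xFF=8E, v&0xFF=12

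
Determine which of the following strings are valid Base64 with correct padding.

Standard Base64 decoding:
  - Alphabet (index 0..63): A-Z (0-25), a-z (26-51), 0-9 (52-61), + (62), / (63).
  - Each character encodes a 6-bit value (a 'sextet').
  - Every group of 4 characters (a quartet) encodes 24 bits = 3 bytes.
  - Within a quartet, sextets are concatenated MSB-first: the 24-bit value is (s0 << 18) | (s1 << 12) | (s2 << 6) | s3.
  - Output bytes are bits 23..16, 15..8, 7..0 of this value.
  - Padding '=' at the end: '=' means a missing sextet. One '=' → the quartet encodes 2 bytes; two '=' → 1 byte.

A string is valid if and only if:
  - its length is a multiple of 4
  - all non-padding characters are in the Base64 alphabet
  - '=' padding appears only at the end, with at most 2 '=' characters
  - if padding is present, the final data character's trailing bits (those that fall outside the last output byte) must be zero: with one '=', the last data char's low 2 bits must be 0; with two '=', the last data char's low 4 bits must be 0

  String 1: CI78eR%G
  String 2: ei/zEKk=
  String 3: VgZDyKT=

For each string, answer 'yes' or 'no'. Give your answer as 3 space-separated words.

Answer: no yes no

Derivation:
String 1: 'CI78eR%G' → invalid (bad char(s): ['%'])
String 2: 'ei/zEKk=' → valid
String 3: 'VgZDyKT=' → invalid (bad trailing bits)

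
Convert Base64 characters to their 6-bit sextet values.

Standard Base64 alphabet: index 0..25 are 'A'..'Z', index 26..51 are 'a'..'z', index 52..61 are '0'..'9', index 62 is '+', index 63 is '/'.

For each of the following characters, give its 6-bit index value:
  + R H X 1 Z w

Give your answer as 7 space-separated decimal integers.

'+': index 62
'R': A..Z range, ord('R') − ord('A') = 17
'H': A..Z range, ord('H') − ord('A') = 7
'X': A..Z range, ord('X') − ord('A') = 23
'1': 0..9 range, 52 + ord('1') − ord('0') = 53
'Z': A..Z range, ord('Z') − ord('A') = 25
'w': a..z range, 26 + ord('w') − ord('a') = 48

Answer: 62 17 7 23 53 25 48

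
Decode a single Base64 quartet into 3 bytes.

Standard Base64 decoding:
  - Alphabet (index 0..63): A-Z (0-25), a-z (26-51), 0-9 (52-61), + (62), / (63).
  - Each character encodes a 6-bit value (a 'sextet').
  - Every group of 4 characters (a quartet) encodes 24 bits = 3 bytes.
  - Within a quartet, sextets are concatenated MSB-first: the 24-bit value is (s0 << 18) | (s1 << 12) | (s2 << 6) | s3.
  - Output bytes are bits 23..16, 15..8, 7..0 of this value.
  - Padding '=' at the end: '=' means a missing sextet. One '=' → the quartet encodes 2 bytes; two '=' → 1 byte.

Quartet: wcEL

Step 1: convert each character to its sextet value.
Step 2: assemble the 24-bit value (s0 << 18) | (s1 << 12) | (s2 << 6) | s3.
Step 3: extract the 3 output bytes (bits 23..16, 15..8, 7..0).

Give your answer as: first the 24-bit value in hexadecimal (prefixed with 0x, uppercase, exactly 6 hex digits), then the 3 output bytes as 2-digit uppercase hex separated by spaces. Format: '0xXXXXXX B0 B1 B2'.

Sextets: w=48, c=28, E=4, L=11
24-bit: (48<<18) | (28<<12) | (4<<6) | 11
      = 0xC00000 | 0x01C000 | 0x000100 | 0x00000B
      = 0xC1C10B
Bytes: (v>>16)&0xFF=C1, (v>>8)&0xFF=C1, v&0xFF=0B

Answer: 0xC1C10B C1 C1 0B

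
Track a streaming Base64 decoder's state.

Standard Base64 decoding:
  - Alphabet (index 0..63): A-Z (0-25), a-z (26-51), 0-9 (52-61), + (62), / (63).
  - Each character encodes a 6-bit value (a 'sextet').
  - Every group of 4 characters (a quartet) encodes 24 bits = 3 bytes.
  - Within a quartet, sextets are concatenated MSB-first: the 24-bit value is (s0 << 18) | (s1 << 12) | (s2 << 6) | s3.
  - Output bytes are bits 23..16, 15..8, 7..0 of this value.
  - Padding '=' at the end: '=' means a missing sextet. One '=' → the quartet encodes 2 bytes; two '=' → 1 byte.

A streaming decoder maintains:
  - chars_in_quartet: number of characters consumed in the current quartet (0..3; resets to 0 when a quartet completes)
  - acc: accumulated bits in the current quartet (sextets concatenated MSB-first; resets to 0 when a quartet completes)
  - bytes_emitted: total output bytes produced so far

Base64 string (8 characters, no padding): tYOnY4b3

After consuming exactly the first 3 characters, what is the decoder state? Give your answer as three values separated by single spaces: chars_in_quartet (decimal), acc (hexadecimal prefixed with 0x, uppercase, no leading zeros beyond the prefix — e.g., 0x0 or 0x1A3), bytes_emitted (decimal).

After char 0 ('t'=45): chars_in_quartet=1 acc=0x2D bytes_emitted=0
After char 1 ('Y'=24): chars_in_quartet=2 acc=0xB58 bytes_emitted=0
After char 2 ('O'=14): chars_in_quartet=3 acc=0x2D60E bytes_emitted=0

Answer: 3 0x2D60E 0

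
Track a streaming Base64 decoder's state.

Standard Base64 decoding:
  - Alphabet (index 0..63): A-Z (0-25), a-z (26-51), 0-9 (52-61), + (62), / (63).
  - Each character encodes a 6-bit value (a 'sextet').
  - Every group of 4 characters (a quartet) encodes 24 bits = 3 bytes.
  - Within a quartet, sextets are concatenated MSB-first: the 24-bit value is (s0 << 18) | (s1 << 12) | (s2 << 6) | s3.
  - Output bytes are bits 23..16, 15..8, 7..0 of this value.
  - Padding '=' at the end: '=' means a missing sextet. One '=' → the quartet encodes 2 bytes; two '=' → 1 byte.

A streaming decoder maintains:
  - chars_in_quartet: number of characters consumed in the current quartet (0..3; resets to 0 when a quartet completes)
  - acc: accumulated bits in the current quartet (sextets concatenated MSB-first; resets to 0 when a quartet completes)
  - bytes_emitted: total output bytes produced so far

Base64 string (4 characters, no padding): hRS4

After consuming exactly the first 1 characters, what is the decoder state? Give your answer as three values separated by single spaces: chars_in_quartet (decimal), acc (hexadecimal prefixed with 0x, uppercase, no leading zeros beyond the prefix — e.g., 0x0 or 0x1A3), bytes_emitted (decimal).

After char 0 ('h'=33): chars_in_quartet=1 acc=0x21 bytes_emitted=0

Answer: 1 0x21 0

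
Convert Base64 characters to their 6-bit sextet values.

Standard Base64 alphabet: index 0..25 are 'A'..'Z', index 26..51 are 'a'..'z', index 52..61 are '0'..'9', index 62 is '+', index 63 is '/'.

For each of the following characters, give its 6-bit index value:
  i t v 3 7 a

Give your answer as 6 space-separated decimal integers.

'i': a..z range, 26 + ord('i') − ord('a') = 34
't': a..z range, 26 + ord('t') − ord('a') = 45
'v': a..z range, 26 + ord('v') − ord('a') = 47
'3': 0..9 range, 52 + ord('3') − ord('0') = 55
'7': 0..9 range, 52 + ord('7') − ord('0') = 59
'a': a..z range, 26 + ord('a') − ord('a') = 26

Answer: 34 45 47 55 59 26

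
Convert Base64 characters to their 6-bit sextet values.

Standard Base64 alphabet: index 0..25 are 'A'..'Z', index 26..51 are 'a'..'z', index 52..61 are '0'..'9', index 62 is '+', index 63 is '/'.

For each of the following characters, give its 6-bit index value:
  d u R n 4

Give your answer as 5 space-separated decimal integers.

Answer: 29 46 17 39 56

Derivation:
'd': a..z range, 26 + ord('d') − ord('a') = 29
'u': a..z range, 26 + ord('u') − ord('a') = 46
'R': A..Z range, ord('R') − ord('A') = 17
'n': a..z range, 26 + ord('n') − ord('a') = 39
'4': 0..9 range, 52 + ord('4') − ord('0') = 56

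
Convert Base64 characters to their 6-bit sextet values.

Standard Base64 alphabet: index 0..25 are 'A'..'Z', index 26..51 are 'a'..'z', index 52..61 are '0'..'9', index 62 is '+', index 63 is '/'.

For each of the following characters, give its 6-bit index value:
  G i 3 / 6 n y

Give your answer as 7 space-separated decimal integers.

'G': A..Z range, ord('G') − ord('A') = 6
'i': a..z range, 26 + ord('i') − ord('a') = 34
'3': 0..9 range, 52 + ord('3') − ord('0') = 55
'/': index 63
'6': 0..9 range, 52 + ord('6') − ord('0') = 58
'n': a..z range, 26 + ord('n') − ord('a') = 39
'y': a..z range, 26 + ord('y') − ord('a') = 50

Answer: 6 34 55 63 58 39 50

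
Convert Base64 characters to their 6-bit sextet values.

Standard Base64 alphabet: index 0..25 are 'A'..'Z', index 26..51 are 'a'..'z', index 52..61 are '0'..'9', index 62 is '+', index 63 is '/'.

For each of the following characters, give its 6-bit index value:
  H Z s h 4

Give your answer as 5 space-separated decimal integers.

'H': A..Z range, ord('H') − ord('A') = 7
'Z': A..Z range, ord('Z') − ord('A') = 25
's': a..z range, 26 + ord('s') − ord('a') = 44
'h': a..z range, 26 + ord('h') − ord('a') = 33
'4': 0..9 range, 52 + ord('4') − ord('0') = 56

Answer: 7 25 44 33 56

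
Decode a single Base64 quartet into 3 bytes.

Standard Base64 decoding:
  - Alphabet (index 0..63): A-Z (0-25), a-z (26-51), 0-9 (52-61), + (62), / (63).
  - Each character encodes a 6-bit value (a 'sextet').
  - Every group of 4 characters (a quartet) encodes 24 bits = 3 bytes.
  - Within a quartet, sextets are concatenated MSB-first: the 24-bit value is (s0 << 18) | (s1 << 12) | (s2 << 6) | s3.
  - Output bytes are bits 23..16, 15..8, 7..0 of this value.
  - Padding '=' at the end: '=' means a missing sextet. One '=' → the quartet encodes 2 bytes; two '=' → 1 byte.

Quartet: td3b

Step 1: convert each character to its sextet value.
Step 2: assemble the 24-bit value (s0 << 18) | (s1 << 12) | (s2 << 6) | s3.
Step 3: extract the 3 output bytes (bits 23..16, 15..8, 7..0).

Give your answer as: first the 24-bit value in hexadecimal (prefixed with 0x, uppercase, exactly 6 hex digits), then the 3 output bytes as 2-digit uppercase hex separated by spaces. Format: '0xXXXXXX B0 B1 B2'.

Answer: 0xB5DDDB B5 DD DB

Derivation:
Sextets: t=45, d=29, 3=55, b=27
24-bit: (45<<18) | (29<<12) | (55<<6) | 27
      = 0xB40000 | 0x01D000 | 0x000DC0 | 0x00001B
      = 0xB5DDDB
Bytes: (v>>16)&0xFF=B5, (v>>8)&0xFF=DD, v&0xFF=DB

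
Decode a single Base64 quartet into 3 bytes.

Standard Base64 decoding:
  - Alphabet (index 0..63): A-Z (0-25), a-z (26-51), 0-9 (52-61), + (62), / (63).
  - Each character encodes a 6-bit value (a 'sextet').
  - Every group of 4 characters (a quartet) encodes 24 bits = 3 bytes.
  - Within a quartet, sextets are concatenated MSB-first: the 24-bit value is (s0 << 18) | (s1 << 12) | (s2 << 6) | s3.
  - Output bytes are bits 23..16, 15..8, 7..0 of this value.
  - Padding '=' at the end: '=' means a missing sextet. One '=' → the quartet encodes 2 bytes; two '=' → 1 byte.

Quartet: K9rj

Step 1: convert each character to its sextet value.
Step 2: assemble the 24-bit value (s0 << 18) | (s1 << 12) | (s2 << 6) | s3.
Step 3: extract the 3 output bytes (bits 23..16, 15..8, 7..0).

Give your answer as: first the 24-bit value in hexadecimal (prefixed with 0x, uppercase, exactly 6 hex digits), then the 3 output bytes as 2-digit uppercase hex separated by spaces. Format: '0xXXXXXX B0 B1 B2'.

Answer: 0x2BDAE3 2B DA E3

Derivation:
Sextets: K=10, 9=61, r=43, j=35
24-bit: (10<<18) | (61<<12) | (43<<6) | 35
      = 0x280000 | 0x03D000 | 0x000AC0 | 0x000023
      = 0x2BDAE3
Bytes: (v>>16)&0xFF=2B, (v>>8)&0xFF=DA, v&0xFF=E3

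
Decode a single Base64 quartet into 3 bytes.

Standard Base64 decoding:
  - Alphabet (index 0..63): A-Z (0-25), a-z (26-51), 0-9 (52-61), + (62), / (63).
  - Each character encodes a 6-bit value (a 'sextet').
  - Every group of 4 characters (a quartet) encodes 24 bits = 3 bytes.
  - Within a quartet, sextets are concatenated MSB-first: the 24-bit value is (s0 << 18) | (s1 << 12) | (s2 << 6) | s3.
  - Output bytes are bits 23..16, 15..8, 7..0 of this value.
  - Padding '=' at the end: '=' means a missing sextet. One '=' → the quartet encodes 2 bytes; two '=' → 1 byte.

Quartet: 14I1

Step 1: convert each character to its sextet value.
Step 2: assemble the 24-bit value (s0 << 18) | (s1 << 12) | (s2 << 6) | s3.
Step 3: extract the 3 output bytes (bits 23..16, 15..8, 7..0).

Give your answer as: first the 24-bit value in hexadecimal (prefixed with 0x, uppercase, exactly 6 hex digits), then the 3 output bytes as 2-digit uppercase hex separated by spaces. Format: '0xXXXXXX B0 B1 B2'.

Answer: 0xD78235 D7 82 35

Derivation:
Sextets: 1=53, 4=56, I=8, 1=53
24-bit: (53<<18) | (56<<12) | (8<<6) | 53
      = 0xD40000 | 0x038000 | 0x000200 | 0x000035
      = 0xD78235
Bytes: (v>>16)&0xFF=D7, (v>>8)&0xFF=82, v&0xFF=35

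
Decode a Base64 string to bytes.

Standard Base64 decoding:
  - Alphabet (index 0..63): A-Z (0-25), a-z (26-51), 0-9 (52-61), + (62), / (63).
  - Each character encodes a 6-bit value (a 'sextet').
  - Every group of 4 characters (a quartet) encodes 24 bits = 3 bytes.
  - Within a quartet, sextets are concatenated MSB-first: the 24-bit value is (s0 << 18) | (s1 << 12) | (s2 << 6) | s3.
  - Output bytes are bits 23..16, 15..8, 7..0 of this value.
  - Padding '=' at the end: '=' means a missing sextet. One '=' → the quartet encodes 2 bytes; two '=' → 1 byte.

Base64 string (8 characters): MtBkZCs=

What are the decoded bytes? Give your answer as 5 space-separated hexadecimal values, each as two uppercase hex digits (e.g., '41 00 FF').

After char 0 ('M'=12): chars_in_quartet=1 acc=0xC bytes_emitted=0
After char 1 ('t'=45): chars_in_quartet=2 acc=0x32D bytes_emitted=0
After char 2 ('B'=1): chars_in_quartet=3 acc=0xCB41 bytes_emitted=0
After char 3 ('k'=36): chars_in_quartet=4 acc=0x32D064 -> emit 32 D0 64, reset; bytes_emitted=3
After char 4 ('Z'=25): chars_in_quartet=1 acc=0x19 bytes_emitted=3
After char 5 ('C'=2): chars_in_quartet=2 acc=0x642 bytes_emitted=3
After char 6 ('s'=44): chars_in_quartet=3 acc=0x190AC bytes_emitted=3
Padding '=': partial quartet acc=0x190AC -> emit 64 2B; bytes_emitted=5

Answer: 32 D0 64 64 2B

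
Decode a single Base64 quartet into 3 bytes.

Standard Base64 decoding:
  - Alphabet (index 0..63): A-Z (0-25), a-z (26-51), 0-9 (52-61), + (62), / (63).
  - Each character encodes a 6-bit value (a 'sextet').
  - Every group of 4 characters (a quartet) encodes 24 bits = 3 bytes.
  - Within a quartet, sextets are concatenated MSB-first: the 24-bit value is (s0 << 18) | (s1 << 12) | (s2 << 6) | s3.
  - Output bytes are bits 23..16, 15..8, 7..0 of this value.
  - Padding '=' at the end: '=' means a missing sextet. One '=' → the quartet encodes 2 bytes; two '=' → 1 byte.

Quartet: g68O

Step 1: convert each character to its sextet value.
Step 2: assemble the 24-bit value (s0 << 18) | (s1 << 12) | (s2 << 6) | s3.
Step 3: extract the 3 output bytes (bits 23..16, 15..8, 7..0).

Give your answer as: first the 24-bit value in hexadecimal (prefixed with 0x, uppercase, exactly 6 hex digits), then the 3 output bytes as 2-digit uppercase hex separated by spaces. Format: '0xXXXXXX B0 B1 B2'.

Answer: 0x83AF0E 83 AF 0E

Derivation:
Sextets: g=32, 6=58, 8=60, O=14
24-bit: (32<<18) | (58<<12) | (60<<6) | 14
      = 0x800000 | 0x03A000 | 0x000F00 | 0x00000E
      = 0x83AF0E
Bytes: (v>>16)&0xFF=83, (v>>8)&0xFF=AF, v&0xFF=0E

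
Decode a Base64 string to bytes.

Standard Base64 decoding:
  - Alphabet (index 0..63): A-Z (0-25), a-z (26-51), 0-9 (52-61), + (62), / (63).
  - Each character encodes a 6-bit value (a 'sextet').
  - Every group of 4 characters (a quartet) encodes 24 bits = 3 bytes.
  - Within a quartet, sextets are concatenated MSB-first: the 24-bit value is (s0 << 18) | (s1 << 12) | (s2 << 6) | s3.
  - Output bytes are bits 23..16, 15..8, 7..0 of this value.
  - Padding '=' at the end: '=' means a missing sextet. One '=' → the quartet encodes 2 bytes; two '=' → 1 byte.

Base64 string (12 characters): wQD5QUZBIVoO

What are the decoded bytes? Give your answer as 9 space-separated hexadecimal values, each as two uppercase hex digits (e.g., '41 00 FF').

After char 0 ('w'=48): chars_in_quartet=1 acc=0x30 bytes_emitted=0
After char 1 ('Q'=16): chars_in_quartet=2 acc=0xC10 bytes_emitted=0
After char 2 ('D'=3): chars_in_quartet=3 acc=0x30403 bytes_emitted=0
After char 3 ('5'=57): chars_in_quartet=4 acc=0xC100F9 -> emit C1 00 F9, reset; bytes_emitted=3
After char 4 ('Q'=16): chars_in_quartet=1 acc=0x10 bytes_emitted=3
After char 5 ('U'=20): chars_in_quartet=2 acc=0x414 bytes_emitted=3
After char 6 ('Z'=25): chars_in_quartet=3 acc=0x10519 bytes_emitted=3
After char 7 ('B'=1): chars_in_quartet=4 acc=0x414641 -> emit 41 46 41, reset; bytes_emitted=6
After char 8 ('I'=8): chars_in_quartet=1 acc=0x8 bytes_emitted=6
After char 9 ('V'=21): chars_in_quartet=2 acc=0x215 bytes_emitted=6
After char 10 ('o'=40): chars_in_quartet=3 acc=0x8568 bytes_emitted=6
After char 11 ('O'=14): chars_in_quartet=4 acc=0x215A0E -> emit 21 5A 0E, reset; bytes_emitted=9

Answer: C1 00 F9 41 46 41 21 5A 0E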